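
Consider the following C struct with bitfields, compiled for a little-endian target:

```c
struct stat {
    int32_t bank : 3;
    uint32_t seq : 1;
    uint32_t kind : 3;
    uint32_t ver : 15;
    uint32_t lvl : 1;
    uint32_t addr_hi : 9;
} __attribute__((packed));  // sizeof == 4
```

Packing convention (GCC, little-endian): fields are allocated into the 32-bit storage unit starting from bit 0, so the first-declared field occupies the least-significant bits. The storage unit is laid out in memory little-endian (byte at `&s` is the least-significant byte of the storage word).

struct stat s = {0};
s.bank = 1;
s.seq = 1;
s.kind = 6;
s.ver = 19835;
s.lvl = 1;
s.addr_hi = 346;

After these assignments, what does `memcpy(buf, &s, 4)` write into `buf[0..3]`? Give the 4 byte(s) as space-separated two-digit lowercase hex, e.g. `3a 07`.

bank:3 = 1 → 0x1 << 0 → word 0x00000001
seq:1 = 1 → 0x1 << 3 → word 0x00000009
kind:3 = 6 → 0x6 << 4 → word 0x00000069
ver:15 = 19835 → 0x4d7b << 7 → word 0x0026bde9
lvl:1 = 1 → 0x1 << 22 → word 0x0066bde9
addr_hi:9 = 346 → 0x15a << 23 → word 0xad66bde9
word = 0xad66bde9 → little-endian bytes:
  [0]=0xe9  [1]=0xbd  [2]=0x66  [3]=0xad

e9 bd 66 ad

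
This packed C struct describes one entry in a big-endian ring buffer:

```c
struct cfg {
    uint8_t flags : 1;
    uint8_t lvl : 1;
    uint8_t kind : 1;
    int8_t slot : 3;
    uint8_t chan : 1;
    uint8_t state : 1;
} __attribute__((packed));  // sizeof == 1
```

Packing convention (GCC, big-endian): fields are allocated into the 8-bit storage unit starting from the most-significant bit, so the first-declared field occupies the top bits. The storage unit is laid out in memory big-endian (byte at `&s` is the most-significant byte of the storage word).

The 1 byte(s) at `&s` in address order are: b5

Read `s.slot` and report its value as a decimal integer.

[0]=0xb5 (big-endian) → word 0xb5
flags [7+:1] = (word>>7) & 0x1 = 1
lvl [6+:1] = (word>>6) & 0x1 = 0
kind [5+:1] = (word>>5) & 0x1 = 1
slot [2+:3] = (word>>2) & 0x7 = 5  ←
chan [1+:1] = (word>>1) & 0x1 = 0
state [0+:1] = (word>>0) & 0x1 = 1
slot signed 3b, MSB=1: 5 - 8 = -3

-3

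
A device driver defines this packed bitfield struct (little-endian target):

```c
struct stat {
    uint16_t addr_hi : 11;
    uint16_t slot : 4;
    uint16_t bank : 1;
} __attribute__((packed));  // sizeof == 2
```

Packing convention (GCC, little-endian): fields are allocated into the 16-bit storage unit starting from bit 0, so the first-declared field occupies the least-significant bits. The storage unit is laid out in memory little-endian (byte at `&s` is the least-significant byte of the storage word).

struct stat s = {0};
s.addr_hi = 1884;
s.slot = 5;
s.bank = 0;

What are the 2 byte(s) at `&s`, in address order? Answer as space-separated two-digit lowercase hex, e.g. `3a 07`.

5c 2f

addr_hi (11b) val=1884 bits=0x75c at bit 0: 0x075c
slot (4b) val=5 bits=0x5 at bit 11: 0x2f5c
bank (1b) val=0 bits=0x0 at bit 15: 0x2f5c
word = 0x2f5c → little-endian bytes:
  [0]=0x5c  [1]=0x2f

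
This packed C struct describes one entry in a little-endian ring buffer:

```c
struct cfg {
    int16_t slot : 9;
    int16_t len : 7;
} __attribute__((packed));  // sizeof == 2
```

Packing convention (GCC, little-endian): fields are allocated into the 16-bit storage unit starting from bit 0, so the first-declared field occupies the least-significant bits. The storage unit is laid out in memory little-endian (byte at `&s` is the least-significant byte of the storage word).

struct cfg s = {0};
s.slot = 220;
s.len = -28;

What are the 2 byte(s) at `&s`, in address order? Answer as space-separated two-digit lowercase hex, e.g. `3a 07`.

slot:9 = 220 → 0xdc << 0 → word 0x00dc
len:7 = -28 → 0x64 << 9 → word 0xc8dc
word = 0xc8dc → little-endian bytes:
  [0]=0xdc  [1]=0xc8

dc c8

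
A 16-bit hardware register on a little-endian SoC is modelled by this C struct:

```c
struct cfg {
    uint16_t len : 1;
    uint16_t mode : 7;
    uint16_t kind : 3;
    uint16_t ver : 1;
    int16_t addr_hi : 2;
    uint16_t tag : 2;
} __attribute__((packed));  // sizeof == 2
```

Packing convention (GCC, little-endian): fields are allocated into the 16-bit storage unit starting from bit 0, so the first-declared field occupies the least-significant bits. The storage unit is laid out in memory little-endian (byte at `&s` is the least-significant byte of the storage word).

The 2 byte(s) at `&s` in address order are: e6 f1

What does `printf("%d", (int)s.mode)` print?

[0]=0xe6 [1]=0xf1 (little-endian) → word 0xf1e6
len:1 @ bit 0 → (0xf1e6>>0)&0x1 = 0x0
mode:7 @ bit 1 → (0xf1e6>>1)&0x7f = 0x73  ←
kind:3 @ bit 8 → (0xf1e6>>8)&0x7 = 0x1
ver:1 @ bit 11 → (0xf1e6>>11)&0x1 = 0x0
addr_hi:2 @ bit 12 → (0xf1e6>>12)&0x3 = 0x3
tag:2 @ bit 14 → (0xf1e6>>14)&0x3 = 0x3

115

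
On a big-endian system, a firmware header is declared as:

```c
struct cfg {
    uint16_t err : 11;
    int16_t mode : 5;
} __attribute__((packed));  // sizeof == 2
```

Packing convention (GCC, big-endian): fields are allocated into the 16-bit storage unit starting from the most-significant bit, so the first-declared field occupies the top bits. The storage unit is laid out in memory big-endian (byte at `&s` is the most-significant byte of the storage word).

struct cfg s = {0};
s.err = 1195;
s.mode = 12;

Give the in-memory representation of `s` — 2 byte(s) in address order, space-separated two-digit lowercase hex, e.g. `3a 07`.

95 6c

err:11 = 1195 → 0x4ab << 5 → word 0x9560
mode:5 = 12 → 0xc << 0 → word 0x956c
word = 0x956c → big-endian bytes:
  [0]=0x95  [1]=0x6c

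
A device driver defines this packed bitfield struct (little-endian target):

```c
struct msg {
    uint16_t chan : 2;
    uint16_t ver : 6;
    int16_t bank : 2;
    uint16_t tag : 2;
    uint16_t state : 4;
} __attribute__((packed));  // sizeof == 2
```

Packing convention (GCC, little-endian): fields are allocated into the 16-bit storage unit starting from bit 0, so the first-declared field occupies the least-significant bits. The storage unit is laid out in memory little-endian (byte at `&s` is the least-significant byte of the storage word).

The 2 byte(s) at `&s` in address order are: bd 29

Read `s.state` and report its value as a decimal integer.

[0]=0xbd [1]=0x29 (little-endian) → word 0x29bd
chan:2 @ bit 0 → (0x29bd>>0)&0x3 = 0x1
ver:6 @ bit 2 → (0x29bd>>2)&0x3f = 0x2f
bank:2 @ bit 8 → (0x29bd>>8)&0x3 = 0x1
tag:2 @ bit 10 → (0x29bd>>10)&0x3 = 0x2
state:4 @ bit 12 → (0x29bd>>12)&0xf = 0x2  ←

2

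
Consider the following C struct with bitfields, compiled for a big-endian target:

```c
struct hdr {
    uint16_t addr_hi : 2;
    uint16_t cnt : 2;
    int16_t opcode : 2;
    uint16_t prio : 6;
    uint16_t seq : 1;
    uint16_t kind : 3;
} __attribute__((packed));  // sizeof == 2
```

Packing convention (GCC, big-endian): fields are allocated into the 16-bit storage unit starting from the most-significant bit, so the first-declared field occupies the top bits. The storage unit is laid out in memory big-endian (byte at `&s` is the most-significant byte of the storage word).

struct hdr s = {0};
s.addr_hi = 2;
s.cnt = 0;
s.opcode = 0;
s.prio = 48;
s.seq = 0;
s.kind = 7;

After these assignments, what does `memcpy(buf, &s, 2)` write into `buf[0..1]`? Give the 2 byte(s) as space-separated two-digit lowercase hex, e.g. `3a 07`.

addr_hi (2b) val=2 bits=0x2 at bit 14: 0x8000
cnt (2b) val=0 bits=0x0 at bit 12: 0x8000
opcode (2b) val=0 bits=0x0 at bit 10: 0x8000
prio (6b) val=48 bits=0x30 at bit 4: 0x8300
seq (1b) val=0 bits=0x0 at bit 3: 0x8300
kind (3b) val=7 bits=0x7 at bit 0: 0x8307
word = 0x8307 → big-endian bytes:
  [0]=0x83  [1]=0x07

83 07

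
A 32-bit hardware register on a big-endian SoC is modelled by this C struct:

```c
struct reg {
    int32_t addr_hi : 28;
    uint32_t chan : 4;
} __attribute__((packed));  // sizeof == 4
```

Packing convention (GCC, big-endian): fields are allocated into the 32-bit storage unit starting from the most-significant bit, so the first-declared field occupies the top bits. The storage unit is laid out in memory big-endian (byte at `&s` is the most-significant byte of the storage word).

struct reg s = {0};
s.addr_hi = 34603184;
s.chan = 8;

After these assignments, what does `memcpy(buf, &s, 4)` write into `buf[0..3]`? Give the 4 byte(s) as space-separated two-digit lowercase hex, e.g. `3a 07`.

21 00 0b 08

addr_hi (28b) val=34603184 bits=0x21000b0 at bit 4: 0x21000b00
chan (4b) val=8 bits=0x8 at bit 0: 0x21000b08
word = 0x21000b08 → big-endian bytes:
  [0]=0x21  [1]=0x00  [2]=0x0b  [3]=0x08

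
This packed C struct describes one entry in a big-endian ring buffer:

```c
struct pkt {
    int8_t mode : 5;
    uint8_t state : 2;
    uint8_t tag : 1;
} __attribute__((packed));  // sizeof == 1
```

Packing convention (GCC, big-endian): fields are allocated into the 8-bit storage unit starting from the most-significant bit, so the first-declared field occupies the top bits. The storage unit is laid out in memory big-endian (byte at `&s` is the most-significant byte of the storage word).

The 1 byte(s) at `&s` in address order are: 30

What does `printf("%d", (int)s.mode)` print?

[0]=0x30 (big-endian) → word 0x30
mode:5 @ bit 3 → (0x30>>3)&0x1f = 0x6  ←
state:2 @ bit 1 → (0x30>>1)&0x3 = 0x0
tag:1 @ bit 0 → (0x30>>0)&0x1 = 0x0
mode signed 5b, MSB=0: value = 6

6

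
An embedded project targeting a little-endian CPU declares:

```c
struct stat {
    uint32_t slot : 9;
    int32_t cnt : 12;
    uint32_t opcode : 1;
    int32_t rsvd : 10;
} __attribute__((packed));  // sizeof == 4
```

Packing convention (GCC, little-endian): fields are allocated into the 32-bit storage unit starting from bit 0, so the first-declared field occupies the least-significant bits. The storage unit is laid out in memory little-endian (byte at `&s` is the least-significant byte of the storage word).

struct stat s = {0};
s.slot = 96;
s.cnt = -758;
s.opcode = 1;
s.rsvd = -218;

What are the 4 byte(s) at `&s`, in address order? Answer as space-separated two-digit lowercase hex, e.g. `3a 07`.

60 14 ba c9

[0+:9] slot=96 & 0x1ff = 0x60; word=0x00000060
[9+:12] cnt=-758 & 0xfff = 0xd0a; word=0x001a1460
[21+:1] opcode=1 & 0x1 = 0x1; word=0x003a1460
[22+:10] rsvd=-218 & 0x3ff = 0x326; word=0xc9ba1460
word = 0xc9ba1460 → little-endian bytes:
  [0]=0x60  [1]=0x14  [2]=0xba  [3]=0xc9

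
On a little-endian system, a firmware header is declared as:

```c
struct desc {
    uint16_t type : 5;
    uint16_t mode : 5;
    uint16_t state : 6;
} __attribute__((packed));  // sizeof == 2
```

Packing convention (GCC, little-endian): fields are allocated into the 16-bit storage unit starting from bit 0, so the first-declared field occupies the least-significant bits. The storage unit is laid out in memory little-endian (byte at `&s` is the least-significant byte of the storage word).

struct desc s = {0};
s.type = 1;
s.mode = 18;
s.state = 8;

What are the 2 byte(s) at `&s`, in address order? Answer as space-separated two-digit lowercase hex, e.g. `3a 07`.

41 22

type:5 = 1 → 0x1 << 0 → word 0x0001
mode:5 = 18 → 0x12 << 5 → word 0x0241
state:6 = 8 → 0x8 << 10 → word 0x2241
word = 0x2241 → little-endian bytes:
  [0]=0x41  [1]=0x22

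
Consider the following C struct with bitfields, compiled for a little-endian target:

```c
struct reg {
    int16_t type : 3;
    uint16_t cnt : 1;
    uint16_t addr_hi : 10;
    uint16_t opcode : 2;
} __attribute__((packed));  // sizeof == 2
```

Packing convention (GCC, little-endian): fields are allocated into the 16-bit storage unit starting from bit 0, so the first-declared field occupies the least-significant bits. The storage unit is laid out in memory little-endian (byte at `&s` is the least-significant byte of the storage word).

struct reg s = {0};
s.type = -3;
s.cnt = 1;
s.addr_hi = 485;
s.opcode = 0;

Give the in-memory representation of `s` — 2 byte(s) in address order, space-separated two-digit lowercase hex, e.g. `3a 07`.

5d 1e

type (3b) val=-3 bits=0x5 at bit 0: 0x0005
cnt (1b) val=1 bits=0x1 at bit 3: 0x000d
addr_hi (10b) val=485 bits=0x1e5 at bit 4: 0x1e5d
opcode (2b) val=0 bits=0x0 at bit 14: 0x1e5d
word = 0x1e5d → little-endian bytes:
  [0]=0x5d  [1]=0x1e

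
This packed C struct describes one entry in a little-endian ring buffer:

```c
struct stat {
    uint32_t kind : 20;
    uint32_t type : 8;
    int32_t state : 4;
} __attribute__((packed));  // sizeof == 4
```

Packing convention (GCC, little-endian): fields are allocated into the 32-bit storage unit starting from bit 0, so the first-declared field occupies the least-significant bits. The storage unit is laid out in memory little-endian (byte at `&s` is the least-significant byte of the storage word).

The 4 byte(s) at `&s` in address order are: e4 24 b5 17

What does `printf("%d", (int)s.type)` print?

[0]=0xe4 [1]=0x24 [2]=0xb5 [3]=0x17 (little-endian) → word 0x17b524e4
kind:20 @ bit 0 → (0x17b524e4>>0)&0xfffff = 0x524e4
type:8 @ bit 20 → (0x17b524e4>>20)&0xff = 0x7b  ←
state:4 @ bit 28 → (0x17b524e4>>28)&0xf = 0x1

123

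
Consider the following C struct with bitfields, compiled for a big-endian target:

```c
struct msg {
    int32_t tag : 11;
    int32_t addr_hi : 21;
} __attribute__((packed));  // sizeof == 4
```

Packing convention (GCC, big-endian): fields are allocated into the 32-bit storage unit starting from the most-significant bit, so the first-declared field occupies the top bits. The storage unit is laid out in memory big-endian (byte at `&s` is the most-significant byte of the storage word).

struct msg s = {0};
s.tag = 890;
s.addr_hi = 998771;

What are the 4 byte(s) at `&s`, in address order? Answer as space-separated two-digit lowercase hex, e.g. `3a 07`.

6f 4f 3d 73

tag:11 = 890 → 0x37a << 21 → word 0x6f400000
addr_hi:21 = 998771 → 0xf3d73 << 0 → word 0x6f4f3d73
word = 0x6f4f3d73 → big-endian bytes:
  [0]=0x6f  [1]=0x4f  [2]=0x3d  [3]=0x73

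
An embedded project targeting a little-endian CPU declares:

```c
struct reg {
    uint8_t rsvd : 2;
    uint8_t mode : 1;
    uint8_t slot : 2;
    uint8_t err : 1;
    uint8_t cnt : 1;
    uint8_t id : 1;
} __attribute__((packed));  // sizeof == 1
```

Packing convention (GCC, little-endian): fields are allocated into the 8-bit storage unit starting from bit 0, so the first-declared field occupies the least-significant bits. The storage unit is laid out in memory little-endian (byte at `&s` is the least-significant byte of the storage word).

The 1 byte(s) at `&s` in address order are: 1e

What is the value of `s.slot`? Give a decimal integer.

3

[0]=0x1e (little-endian) → word 0x1e
rsvd:2 @ bit 0 → (0x1e>>0)&0x3 = 0x2
mode:1 @ bit 2 → (0x1e>>2)&0x1 = 0x1
slot:2 @ bit 3 → (0x1e>>3)&0x3 = 0x3  ←
err:1 @ bit 5 → (0x1e>>5)&0x1 = 0x0
cnt:1 @ bit 6 → (0x1e>>6)&0x1 = 0x0
id:1 @ bit 7 → (0x1e>>7)&0x1 = 0x0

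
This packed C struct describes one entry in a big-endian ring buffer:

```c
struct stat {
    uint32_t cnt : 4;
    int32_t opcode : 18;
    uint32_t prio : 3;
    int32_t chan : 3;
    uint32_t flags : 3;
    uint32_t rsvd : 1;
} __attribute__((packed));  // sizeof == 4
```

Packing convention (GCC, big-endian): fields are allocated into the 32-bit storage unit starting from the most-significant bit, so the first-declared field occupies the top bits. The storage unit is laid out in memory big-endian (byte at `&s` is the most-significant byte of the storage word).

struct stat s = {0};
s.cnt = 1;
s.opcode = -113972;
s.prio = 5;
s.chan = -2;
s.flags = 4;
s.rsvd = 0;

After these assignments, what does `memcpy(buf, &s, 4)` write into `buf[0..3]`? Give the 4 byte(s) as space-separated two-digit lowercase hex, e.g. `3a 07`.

[28+:4] cnt=1 & 0xf = 0x1; word=0x10000000
[10+:18] opcode=-113972 & 0x3ffff = 0x242cc; word=0x190b3000
[7+:3] prio=5 & 0x7 = 0x5; word=0x190b3280
[4+:3] chan=-2 & 0x7 = 0x6; word=0x190b32e0
[1+:3] flags=4 & 0x7 = 0x4; word=0x190b32e8
[0+:1] rsvd=0 & 0x1 = 0x0; word=0x190b32e8
word = 0x190b32e8 → big-endian bytes:
  [0]=0x19  [1]=0x0b  [2]=0x32  [3]=0xe8

19 0b 32 e8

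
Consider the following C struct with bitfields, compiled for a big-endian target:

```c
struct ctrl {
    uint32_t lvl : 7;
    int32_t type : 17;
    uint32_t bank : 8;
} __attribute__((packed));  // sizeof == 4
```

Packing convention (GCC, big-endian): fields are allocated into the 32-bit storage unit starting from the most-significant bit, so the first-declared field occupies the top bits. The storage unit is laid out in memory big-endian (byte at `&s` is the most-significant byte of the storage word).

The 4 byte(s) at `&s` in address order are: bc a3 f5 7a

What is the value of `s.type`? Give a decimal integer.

[0]=0xbc [1]=0xa3 [2]=0xf5 [3]=0x7a (big-endian) → word 0xbca3f57a
lvl:7 @ bit 25 → (0xbca3f57a>>25)&0x7f = 0x5e
type:17 @ bit 8 → (0xbca3f57a>>8)&0x1ffff = 0xa3f5  ←
bank:8 @ bit 0 → (0xbca3f57a>>0)&0xff = 0x7a
type signed 17b, MSB=0: value = 41973

41973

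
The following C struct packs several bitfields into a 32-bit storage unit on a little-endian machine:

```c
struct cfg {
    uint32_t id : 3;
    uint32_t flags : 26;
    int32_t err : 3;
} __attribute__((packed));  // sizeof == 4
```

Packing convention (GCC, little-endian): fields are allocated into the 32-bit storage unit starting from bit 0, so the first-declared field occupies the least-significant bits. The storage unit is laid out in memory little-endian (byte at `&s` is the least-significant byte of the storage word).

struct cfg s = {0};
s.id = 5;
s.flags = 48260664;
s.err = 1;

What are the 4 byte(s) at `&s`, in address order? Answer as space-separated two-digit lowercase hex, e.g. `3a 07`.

[0+:3] id=5 & 0x7 = 0x5; word=0x00000005
[3+:26] flags=48260664 & 0x3ffffff = 0x2e06638; word=0x170331c5
[29+:3] err=1 & 0x7 = 0x1; word=0x370331c5
word = 0x370331c5 → little-endian bytes:
  [0]=0xc5  [1]=0x31  [2]=0x03  [3]=0x37

c5 31 03 37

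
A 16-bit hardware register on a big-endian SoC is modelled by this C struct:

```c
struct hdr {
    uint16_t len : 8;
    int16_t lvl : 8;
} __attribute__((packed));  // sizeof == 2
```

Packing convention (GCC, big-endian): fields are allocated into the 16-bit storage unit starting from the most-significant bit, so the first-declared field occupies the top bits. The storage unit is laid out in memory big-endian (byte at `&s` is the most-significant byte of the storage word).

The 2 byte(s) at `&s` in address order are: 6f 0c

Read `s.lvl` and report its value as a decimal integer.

12

[0]=0x6f [1]=0x0c (big-endian) → word 0x6f0c
len [8+:8] = (word>>8) & 0xff = 111
lvl [0+:8] = (word>>0) & 0xff = 12  ←
lvl signed 8b, MSB=0: value = 12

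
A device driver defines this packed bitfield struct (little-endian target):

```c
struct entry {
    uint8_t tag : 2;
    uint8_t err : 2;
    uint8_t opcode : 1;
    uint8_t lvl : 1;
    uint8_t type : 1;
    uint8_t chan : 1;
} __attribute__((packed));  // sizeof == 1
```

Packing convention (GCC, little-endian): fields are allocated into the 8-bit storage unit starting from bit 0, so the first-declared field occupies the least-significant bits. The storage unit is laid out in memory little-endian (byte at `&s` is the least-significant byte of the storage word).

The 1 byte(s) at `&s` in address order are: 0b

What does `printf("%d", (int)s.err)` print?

[0]=0x0b (little-endian) → word 0x0b
tag [0+:2] = (word>>0) & 0x3 = 3
err [2+:2] = (word>>2) & 0x3 = 2  ←
opcode [4+:1] = (word>>4) & 0x1 = 0
lvl [5+:1] = (word>>5) & 0x1 = 0
type [6+:1] = (word>>6) & 0x1 = 0
chan [7+:1] = (word>>7) & 0x1 = 0

2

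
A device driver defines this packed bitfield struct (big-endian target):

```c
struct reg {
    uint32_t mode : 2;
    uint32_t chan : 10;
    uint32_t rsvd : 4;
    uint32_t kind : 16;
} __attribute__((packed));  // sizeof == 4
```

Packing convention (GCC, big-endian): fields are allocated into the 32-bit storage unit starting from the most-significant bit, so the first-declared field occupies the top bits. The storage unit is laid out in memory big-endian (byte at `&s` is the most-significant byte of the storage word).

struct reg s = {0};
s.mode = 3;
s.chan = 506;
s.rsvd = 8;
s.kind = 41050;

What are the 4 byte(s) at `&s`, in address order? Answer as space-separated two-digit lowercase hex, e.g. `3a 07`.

[30+:2] mode=3 & 0x3 = 0x3; word=0xc0000000
[20+:10] chan=506 & 0x3ff = 0x1fa; word=0xdfa00000
[16+:4] rsvd=8 & 0xf = 0x8; word=0xdfa80000
[0+:16] kind=41050 & 0xffff = 0xa05a; word=0xdfa8a05a
word = 0xdfa8a05a → big-endian bytes:
  [0]=0xdf  [1]=0xa8  [2]=0xa0  [3]=0x5a

df a8 a0 5a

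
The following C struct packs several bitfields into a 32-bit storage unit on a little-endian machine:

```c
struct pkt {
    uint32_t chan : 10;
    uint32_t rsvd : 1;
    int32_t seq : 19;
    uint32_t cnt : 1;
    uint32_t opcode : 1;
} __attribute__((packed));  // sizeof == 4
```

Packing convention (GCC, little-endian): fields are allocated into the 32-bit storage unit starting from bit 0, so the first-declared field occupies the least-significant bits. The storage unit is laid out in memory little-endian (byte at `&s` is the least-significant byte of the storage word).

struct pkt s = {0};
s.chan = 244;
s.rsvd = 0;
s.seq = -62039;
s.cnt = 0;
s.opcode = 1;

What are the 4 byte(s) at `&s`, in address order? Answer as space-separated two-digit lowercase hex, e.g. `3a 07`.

[0+:10] chan=244 & 0x3ff = 0xf4; word=0x000000f4
[10+:1] rsvd=0 & 0x1 = 0x0; word=0x000000f4
[11+:19] seq=-62039 & 0x7ffff = 0x70da9; word=0x386d48f4
[30+:1] cnt=0 & 0x1 = 0x0; word=0x386d48f4
[31+:1] opcode=1 & 0x1 = 0x1; word=0xb86d48f4
word = 0xb86d48f4 → little-endian bytes:
  [0]=0xf4  [1]=0x48  [2]=0x6d  [3]=0xb8

f4 48 6d b8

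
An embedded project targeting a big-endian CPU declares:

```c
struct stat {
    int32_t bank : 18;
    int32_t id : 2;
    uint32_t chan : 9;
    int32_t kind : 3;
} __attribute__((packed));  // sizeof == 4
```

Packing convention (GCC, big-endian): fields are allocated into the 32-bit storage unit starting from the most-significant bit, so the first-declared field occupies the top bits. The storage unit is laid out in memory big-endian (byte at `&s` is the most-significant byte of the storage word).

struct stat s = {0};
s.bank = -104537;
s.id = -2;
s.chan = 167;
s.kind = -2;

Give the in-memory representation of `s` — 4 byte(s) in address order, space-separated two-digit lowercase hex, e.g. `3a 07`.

bank (18b) val=-104537 bits=0x267a7 at bit 14: 0x99e9c000
id (2b) val=-2 bits=0x2 at bit 12: 0x99e9e000
chan (9b) val=167 bits=0xa7 at bit 3: 0x99e9e538
kind (3b) val=-2 bits=0x6 at bit 0: 0x99e9e53e
word = 0x99e9e53e → big-endian bytes:
  [0]=0x99  [1]=0xe9  [2]=0xe5  [3]=0x3e

99 e9 e5 3e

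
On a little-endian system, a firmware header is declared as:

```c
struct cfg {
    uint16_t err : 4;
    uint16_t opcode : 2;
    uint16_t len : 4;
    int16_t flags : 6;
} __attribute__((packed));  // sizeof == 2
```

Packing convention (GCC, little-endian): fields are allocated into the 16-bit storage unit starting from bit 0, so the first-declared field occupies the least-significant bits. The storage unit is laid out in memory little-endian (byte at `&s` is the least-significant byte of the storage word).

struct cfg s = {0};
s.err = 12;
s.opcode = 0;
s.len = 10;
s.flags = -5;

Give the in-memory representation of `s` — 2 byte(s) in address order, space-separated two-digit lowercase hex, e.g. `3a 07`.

[0+:4] err=12 & 0xf = 0xc; word=0x000c
[4+:2] opcode=0 & 0x3 = 0x0; word=0x000c
[6+:4] len=10 & 0xf = 0xa; word=0x028c
[10+:6] flags=-5 & 0x3f = 0x3b; word=0xee8c
word = 0xee8c → little-endian bytes:
  [0]=0x8c  [1]=0xee

8c ee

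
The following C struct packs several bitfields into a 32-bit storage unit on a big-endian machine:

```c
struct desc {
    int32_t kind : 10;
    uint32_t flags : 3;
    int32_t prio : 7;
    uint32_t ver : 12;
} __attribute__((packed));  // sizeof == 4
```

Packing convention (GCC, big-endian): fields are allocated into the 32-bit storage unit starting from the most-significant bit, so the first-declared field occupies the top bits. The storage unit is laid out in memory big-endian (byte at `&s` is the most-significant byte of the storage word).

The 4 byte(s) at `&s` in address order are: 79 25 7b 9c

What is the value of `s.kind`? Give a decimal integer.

[0]=0x79 [1]=0x25 [2]=0x7b [3]=0x9c (big-endian) → word 0x79257b9c
kind [22+:10] = (word>>22) & 0x3ff = 484  ←
flags [19+:3] = (word>>19) & 0x7 = 4
prio [12+:7] = (word>>12) & 0x7f = 87
ver [0+:12] = (word>>0) & 0xfff = 2972
kind signed 10b, MSB=0: value = 484

484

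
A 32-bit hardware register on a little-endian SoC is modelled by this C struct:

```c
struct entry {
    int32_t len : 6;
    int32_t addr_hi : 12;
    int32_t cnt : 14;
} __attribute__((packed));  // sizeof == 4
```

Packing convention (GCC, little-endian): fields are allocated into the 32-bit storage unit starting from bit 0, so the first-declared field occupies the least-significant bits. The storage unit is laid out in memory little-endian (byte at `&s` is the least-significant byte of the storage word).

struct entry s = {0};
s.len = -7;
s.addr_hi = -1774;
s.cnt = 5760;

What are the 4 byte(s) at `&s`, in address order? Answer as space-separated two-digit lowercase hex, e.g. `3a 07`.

len:6 = -7 → 0x39 << 0 → word 0x00000039
addr_hi:12 = -1774 → 0x912 << 6 → word 0x000244b9
cnt:14 = 5760 → 0x1680 << 18 → word 0x5a0244b9
word = 0x5a0244b9 → little-endian bytes:
  [0]=0xb9  [1]=0x44  [2]=0x02  [3]=0x5a

b9 44 02 5a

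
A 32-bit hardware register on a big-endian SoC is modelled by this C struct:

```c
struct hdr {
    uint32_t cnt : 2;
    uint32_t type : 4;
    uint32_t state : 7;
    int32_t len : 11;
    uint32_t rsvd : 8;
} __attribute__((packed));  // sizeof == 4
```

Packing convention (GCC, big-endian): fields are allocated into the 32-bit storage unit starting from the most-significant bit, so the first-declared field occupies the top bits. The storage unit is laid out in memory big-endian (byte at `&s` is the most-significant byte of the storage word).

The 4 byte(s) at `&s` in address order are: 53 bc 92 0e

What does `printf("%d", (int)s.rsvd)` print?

14

[0]=0x53 [1]=0xbc [2]=0x92 [3]=0x0e (big-endian) → word 0x53bc920e
cnt [30+:2] = (word>>30) & 0x3 = 1
type [26+:4] = (word>>26) & 0xf = 4
state [19+:7] = (word>>19) & 0x7f = 119
len [8+:11] = (word>>8) & 0x7ff = 1170
rsvd [0+:8] = (word>>0) & 0xff = 14  ←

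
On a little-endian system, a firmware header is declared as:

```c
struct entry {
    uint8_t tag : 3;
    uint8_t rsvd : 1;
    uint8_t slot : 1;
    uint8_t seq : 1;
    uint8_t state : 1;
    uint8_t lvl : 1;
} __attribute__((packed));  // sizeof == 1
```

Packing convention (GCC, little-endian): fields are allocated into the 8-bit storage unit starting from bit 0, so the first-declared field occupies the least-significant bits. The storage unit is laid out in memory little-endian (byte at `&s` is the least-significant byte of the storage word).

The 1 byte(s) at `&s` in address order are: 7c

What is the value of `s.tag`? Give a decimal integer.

[0]=0x7c (little-endian) → word 0x7c
tag [0+:3] = (word>>0) & 0x7 = 4  ←
rsvd [3+:1] = (word>>3) & 0x1 = 1
slot [4+:1] = (word>>4) & 0x1 = 1
seq [5+:1] = (word>>5) & 0x1 = 1
state [6+:1] = (word>>6) & 0x1 = 1
lvl [7+:1] = (word>>7) & 0x1 = 0

4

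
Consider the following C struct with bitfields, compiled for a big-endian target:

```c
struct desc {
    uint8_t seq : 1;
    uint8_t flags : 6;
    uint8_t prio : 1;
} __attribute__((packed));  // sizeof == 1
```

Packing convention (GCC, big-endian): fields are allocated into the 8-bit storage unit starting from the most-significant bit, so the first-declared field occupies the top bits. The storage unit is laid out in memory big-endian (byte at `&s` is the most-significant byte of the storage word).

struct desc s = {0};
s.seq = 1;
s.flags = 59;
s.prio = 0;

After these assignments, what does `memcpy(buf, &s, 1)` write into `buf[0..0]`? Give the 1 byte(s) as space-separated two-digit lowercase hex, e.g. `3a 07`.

seq (1b) val=1 bits=0x1 at bit 7: 0x80
flags (6b) val=59 bits=0x3b at bit 1: 0xf6
prio (1b) val=0 bits=0x0 at bit 0: 0xf6
word = 0xf6 → big-endian bytes:
  [0]=0xf6

f6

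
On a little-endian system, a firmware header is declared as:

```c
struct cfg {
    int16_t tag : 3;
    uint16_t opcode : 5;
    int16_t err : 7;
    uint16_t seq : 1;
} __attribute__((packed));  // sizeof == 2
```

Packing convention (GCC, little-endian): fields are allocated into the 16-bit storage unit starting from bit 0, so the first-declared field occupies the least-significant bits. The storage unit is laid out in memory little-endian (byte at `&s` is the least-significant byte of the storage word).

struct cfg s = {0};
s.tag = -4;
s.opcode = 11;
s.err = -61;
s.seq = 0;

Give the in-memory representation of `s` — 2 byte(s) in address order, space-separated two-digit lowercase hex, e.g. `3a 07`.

tag (3b) val=-4 bits=0x4 at bit 0: 0x0004
opcode (5b) val=11 bits=0xb at bit 3: 0x005c
err (7b) val=-61 bits=0x43 at bit 8: 0x435c
seq (1b) val=0 bits=0x0 at bit 15: 0x435c
word = 0x435c → little-endian bytes:
  [0]=0x5c  [1]=0x43

5c 43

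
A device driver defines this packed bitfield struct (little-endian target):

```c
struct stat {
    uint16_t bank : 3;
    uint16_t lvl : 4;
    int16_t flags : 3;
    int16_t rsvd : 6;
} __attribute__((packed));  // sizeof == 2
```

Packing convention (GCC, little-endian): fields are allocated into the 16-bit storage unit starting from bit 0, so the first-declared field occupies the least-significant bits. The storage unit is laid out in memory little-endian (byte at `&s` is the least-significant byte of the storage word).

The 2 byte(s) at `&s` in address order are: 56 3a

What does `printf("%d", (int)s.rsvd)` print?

14

[0]=0x56 [1]=0x3a (little-endian) → word 0x3a56
bank:3 @ bit 0 → (0x3a56>>0)&0x7 = 0x6
lvl:4 @ bit 3 → (0x3a56>>3)&0xf = 0xa
flags:3 @ bit 7 → (0x3a56>>7)&0x7 = 0x4
rsvd:6 @ bit 10 → (0x3a56>>10)&0x3f = 0xe  ←
rsvd signed 6b, MSB=0: value = 14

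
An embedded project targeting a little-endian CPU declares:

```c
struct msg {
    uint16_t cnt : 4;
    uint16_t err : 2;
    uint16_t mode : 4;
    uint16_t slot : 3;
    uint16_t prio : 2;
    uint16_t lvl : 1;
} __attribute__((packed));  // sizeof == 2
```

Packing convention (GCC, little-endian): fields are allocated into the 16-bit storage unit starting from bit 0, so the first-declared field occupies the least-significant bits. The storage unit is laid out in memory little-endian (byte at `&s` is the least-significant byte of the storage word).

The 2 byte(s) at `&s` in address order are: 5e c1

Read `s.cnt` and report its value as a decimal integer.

14

[0]=0x5e [1]=0xc1 (little-endian) → word 0xc15e
cnt [0+:4] = (word>>0) & 0xf = 14  ←
err [4+:2] = (word>>4) & 0x3 = 1
mode [6+:4] = (word>>6) & 0xf = 5
slot [10+:3] = (word>>10) & 0x7 = 0
prio [13+:2] = (word>>13) & 0x3 = 2
lvl [15+:1] = (word>>15) & 0x1 = 1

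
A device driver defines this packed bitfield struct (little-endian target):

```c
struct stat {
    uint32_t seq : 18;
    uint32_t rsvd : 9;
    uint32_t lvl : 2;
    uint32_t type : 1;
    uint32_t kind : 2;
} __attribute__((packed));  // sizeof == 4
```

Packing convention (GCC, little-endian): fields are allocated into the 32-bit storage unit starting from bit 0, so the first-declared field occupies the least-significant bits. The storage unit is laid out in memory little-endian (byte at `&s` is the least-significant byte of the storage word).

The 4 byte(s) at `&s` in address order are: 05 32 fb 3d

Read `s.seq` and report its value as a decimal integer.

[0]=0x05 [1]=0x32 [2]=0xfb [3]=0x3d (little-endian) → word 0x3dfb3205
seq [0+:18] = (word>>0) & 0x3ffff = 209413  ←
rsvd [18+:9] = (word>>18) & 0x1ff = 382
lvl [27+:2] = (word>>27) & 0x3 = 3
type [29+:1] = (word>>29) & 0x1 = 1
kind [30+:2] = (word>>30) & 0x3 = 0

209413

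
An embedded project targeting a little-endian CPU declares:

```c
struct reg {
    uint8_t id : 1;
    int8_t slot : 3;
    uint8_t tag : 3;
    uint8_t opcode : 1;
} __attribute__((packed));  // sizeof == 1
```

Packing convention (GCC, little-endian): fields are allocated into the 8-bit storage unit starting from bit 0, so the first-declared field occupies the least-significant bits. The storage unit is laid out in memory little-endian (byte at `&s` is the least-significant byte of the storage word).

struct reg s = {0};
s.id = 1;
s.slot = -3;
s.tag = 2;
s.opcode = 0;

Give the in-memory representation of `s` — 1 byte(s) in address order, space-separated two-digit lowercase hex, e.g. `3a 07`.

id (1b) val=1 bits=0x1 at bit 0: 0x01
slot (3b) val=-3 bits=0x5 at bit 1: 0x0b
tag (3b) val=2 bits=0x2 at bit 4: 0x2b
opcode (1b) val=0 bits=0x0 at bit 7: 0x2b
word = 0x2b → little-endian bytes:
  [0]=0x2b

2b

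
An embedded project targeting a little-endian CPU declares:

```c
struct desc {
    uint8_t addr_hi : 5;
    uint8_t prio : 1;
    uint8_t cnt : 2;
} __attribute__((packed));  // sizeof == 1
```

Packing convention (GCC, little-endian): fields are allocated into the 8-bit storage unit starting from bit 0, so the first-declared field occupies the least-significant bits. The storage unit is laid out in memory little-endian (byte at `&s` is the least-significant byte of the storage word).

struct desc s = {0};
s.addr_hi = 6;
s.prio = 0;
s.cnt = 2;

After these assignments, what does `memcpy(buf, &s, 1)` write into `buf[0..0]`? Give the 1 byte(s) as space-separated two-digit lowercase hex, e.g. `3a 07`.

addr_hi (5b) val=6 bits=0x6 at bit 0: 0x06
prio (1b) val=0 bits=0x0 at bit 5: 0x06
cnt (2b) val=2 bits=0x2 at bit 6: 0x86
word = 0x86 → little-endian bytes:
  [0]=0x86

86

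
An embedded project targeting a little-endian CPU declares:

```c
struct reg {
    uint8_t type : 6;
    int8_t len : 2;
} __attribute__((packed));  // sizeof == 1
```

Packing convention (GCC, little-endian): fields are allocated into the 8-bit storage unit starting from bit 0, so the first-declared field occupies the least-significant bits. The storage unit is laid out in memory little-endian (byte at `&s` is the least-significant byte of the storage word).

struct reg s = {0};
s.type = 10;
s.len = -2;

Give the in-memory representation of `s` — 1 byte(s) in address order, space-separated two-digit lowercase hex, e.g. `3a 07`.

8a

type (6b) val=10 bits=0xa at bit 0: 0x0a
len (2b) val=-2 bits=0x2 at bit 6: 0x8a
word = 0x8a → little-endian bytes:
  [0]=0x8a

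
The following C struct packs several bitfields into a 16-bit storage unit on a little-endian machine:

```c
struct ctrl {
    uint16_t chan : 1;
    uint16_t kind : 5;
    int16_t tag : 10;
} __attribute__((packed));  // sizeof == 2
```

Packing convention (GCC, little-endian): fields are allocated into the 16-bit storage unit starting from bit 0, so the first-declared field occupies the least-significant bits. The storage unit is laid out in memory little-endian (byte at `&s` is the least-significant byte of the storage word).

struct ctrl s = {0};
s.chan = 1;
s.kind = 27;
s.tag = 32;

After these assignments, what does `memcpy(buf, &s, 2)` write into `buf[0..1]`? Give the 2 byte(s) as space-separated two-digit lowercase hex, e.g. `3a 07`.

37 08

chan (1b) val=1 bits=0x1 at bit 0: 0x0001
kind (5b) val=27 bits=0x1b at bit 1: 0x0037
tag (10b) val=32 bits=0x20 at bit 6: 0x0837
word = 0x0837 → little-endian bytes:
  [0]=0x37  [1]=0x08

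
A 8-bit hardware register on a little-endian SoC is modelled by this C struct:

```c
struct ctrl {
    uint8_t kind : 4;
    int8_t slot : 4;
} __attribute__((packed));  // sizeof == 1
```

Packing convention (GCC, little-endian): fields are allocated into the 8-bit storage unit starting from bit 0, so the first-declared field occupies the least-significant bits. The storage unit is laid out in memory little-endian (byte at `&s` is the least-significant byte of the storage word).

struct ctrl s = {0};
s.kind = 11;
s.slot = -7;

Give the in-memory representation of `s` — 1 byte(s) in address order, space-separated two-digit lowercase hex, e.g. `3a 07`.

kind (4b) val=11 bits=0xb at bit 0: 0x0b
slot (4b) val=-7 bits=0x9 at bit 4: 0x9b
word = 0x9b → little-endian bytes:
  [0]=0x9b

9b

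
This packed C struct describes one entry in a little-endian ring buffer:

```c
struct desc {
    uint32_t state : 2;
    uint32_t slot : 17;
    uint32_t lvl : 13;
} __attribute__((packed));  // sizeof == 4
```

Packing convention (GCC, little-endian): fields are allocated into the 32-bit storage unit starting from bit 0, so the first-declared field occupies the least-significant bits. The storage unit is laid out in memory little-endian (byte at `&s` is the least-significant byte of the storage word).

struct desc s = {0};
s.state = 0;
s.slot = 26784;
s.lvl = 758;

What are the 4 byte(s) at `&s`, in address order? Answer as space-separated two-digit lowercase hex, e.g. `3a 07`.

80 a2 b1 17

state (2b) val=0 bits=0x0 at bit 0: 0x00000000
slot (17b) val=26784 bits=0x68a0 at bit 2: 0x0001a280
lvl (13b) val=758 bits=0x2f6 at bit 19: 0x17b1a280
word = 0x17b1a280 → little-endian bytes:
  [0]=0x80  [1]=0xa2  [2]=0xb1  [3]=0x17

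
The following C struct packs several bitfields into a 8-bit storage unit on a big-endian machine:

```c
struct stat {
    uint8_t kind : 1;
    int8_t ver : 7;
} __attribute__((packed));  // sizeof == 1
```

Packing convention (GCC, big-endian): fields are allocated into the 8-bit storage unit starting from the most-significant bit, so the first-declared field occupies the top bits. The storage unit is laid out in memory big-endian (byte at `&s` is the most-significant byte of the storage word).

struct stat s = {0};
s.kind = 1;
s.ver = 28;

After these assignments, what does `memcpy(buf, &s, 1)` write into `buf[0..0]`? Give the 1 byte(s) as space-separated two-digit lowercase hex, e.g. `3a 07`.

kind:1 = 1 → 0x1 << 7 → word 0x80
ver:7 = 28 → 0x1c << 0 → word 0x9c
word = 0x9c → big-endian bytes:
  [0]=0x9c

9c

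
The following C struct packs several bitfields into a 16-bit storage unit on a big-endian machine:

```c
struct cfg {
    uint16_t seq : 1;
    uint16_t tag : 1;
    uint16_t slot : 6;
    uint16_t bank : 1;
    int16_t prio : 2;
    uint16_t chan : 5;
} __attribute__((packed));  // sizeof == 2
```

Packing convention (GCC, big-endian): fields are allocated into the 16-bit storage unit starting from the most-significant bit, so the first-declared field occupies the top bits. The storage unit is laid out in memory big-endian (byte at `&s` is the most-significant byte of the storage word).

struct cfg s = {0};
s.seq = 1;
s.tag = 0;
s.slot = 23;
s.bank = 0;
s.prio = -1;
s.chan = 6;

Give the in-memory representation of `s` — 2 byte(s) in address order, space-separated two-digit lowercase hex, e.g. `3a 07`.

seq (1b) val=1 bits=0x1 at bit 15: 0x8000
tag (1b) val=0 bits=0x0 at bit 14: 0x8000
slot (6b) val=23 bits=0x17 at bit 8: 0x9700
bank (1b) val=0 bits=0x0 at bit 7: 0x9700
prio (2b) val=-1 bits=0x3 at bit 5: 0x9760
chan (5b) val=6 bits=0x6 at bit 0: 0x9766
word = 0x9766 → big-endian bytes:
  [0]=0x97  [1]=0x66

97 66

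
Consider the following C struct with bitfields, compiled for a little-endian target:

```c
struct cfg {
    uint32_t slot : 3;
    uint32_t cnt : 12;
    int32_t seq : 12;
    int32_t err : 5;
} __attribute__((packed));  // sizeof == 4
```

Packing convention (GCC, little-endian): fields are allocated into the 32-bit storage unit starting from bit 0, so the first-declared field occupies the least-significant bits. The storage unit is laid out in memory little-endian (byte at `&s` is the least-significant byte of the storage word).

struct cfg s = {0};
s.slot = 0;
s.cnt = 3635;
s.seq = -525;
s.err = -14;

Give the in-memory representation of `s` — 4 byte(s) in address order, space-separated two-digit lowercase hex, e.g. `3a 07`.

98 f1 f9 96

[0+:3] slot=0 & 0x7 = 0x0; word=0x00000000
[3+:12] cnt=3635 & 0xfff = 0xe33; word=0x00007198
[15+:12] seq=-525 & 0xfff = 0xdf3; word=0x06f9f198
[27+:5] err=-14 & 0x1f = 0x12; word=0x96f9f198
word = 0x96f9f198 → little-endian bytes:
  [0]=0x98  [1]=0xf1  [2]=0xf9  [3]=0x96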